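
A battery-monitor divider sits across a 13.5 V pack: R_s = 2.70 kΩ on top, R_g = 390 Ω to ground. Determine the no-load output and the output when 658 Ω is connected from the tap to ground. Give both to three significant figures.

Unloaded: 1.70 V; loaded: 1.12 V

Open-circuit: V = 13.5 × 390/(2700 + 390) = 1.70 V.
With the load, R_g becomes R_g‖R_L = 244.9 Ω, so V = 13.5 × 244.9/2945 = 1.12 V.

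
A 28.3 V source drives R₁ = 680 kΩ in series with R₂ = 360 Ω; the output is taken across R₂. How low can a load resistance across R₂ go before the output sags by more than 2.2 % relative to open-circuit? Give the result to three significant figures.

Output resistance R_th = R₁‖R₂ = (680000 × 360)/680400 = 359.8 Ω.
The fractional drop is R_th/(R_th + R_L); requiring this ≤ 0.0220 gives R_L ≥ R_th(1/0.0220 − 1) = 359.8 × 44.45 = 16.0 kΩ.

R_L(min) ≈ 16.0 kΩ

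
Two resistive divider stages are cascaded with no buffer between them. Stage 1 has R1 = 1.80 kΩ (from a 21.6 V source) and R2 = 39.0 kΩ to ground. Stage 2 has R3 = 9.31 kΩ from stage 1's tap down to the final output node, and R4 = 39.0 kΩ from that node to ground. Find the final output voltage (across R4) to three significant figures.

V_out ≈ 16.1 V

Stage 2 presents R3+R4 = 48.31 kΩ as a load on stage 1's tap.
Stage 1's lower leg becomes R2‖(R3+R4) = 21.58 kΩ, so V_mid = 21.6 × 21.58/23.38 = 19.94 V.
Stage 2 is itself unloaded: V_out = V_mid × R4/(R3+R4) = 19.94 × 39.0/48.31 = 16.1 V.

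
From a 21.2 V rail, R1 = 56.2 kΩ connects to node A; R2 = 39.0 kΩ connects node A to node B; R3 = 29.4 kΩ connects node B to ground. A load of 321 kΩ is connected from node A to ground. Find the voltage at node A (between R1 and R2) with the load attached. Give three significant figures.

Below node A the series string R2+R3 = 68.40 kΩ sits in parallel with the 321 kΩ load: 56.39 kΩ.
V_A = 21.2 × 56.39/(56.2 + 56.39) = 10.6 V.

V ≈ 10.6 V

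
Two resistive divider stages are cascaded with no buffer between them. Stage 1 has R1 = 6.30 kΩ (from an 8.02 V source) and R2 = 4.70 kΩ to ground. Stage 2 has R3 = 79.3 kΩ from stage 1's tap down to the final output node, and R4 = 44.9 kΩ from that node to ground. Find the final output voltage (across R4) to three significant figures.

V_out ≈ 1.21 V

Stage 2 presents R3+R4 = 124.2 kΩ as a load on stage 1's tap.
Stage 1's lower leg becomes R2‖(R3+R4) = 4.529 kΩ, so V_mid = 8.02 × 4.529/10.83 = 3.354 V.
Stage 2 is itself unloaded: V_out = V_mid × R4/(R3+R4) = 3.354 × 44.9/124.2 = 1.21 V.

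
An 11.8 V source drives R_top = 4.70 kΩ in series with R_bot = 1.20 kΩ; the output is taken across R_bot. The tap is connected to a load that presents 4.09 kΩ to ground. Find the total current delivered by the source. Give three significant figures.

R_bot‖R_L = 0.9278 kΩ, so the source sees R_top + R_bot‖R_L = 5.628 kΩ.
I = 11.8 V / 5.628 kΩ = 2.10 mA.

I ≈ 2.10 mA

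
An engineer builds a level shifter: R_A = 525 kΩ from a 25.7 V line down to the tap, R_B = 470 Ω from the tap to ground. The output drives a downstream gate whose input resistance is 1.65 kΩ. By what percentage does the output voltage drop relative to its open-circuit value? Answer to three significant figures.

Unloaded V = 25.7 × 470/525500 = 0.02299 V.
Loaded: R_B‖R_L = 365.8 Ω, giving V = 25.7 × 365.8/525400 = 0.01789 V.
Drop = (0.02299 − 0.01789) / 0.02299 = 22.2 %.

22.2 %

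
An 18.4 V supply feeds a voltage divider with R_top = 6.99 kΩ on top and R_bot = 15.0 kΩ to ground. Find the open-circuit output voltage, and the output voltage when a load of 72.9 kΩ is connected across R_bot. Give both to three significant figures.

Open-circuit: V = 18.4 × 15.0/(6.99 + 15.0) = 12.6 V.
With the load, R_bot becomes R_bot‖R_L = 12.44 kΩ, so V = 18.4 × 12.44/19.43 = 11.8 V.

Unloaded: 12.6 V; loaded: 11.8 V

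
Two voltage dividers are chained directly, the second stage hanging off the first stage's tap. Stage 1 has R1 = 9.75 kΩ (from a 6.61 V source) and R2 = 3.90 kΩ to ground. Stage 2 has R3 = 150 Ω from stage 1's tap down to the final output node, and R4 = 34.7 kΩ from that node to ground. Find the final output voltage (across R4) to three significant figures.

Stage 2 presents R3+R4 = 34850 Ω as a load on stage 1's tap.
Stage 1's lower leg becomes R2‖(R3+R4) = 3507 Ω, so V_mid = 6.61 × 3507/13260 = 1.749 V.
Stage 2 is itself unloaded: V_out = V_mid × R4/(R3+R4) = 1.749 × 34700/34850 = 1.74 V.

V_out ≈ 1.74 V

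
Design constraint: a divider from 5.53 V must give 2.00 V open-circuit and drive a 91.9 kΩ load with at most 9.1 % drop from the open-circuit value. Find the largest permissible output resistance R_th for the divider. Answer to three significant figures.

R_th ≤ 9.20 kΩ

Loading drop = R_th/(R_th + R_L) ≤ 0.0910, so R_th ≤ R_L · ε/(1−ε) = 91.9 kΩ × 0.0910/0.9090 = 9.20 kΩ.
(Any R1, R2 with R2/(R1+R2) = 0.362 and R1‖R2 ≤ 9.20 kΩ will meet the spec.)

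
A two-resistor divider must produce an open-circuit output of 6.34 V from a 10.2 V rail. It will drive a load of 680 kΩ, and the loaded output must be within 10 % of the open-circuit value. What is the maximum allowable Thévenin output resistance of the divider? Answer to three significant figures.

R_th ≤ 75.6 kΩ

Loading drop = R_th/(R_th + R_L) ≤ 0.100, so R_th ≤ R_L · ε/(1−ε) = 680 kΩ × 0.100/0.9000 = 75.6 kΩ.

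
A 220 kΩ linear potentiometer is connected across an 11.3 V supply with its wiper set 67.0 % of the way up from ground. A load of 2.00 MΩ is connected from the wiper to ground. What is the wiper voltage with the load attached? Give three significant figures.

The wiper splits the pot into (1−α)R = 72.60 kΩ above and αR = 147.4 kΩ below.
Lower section ‖ load = 137.3 kΩ.
V_wiper = 11.3 × 137.3/(72.60 + 137.3) = 7.39 V.

V ≈ 7.39 V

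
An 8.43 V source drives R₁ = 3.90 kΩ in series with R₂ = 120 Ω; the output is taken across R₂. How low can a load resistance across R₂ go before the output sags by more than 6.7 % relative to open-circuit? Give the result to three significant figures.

Output resistance R_th = R₁‖R₂ = (3900 × 120)/4020 = 116.4 Ω.
The fractional drop is R_th/(R_th + R_L); requiring this ≤ 0.0670 gives R_L ≥ R_th(1/0.0670 − 1) = 116.4 × 13.93 = 1.62 kΩ.

R_L(min) ≈ 1.62 kΩ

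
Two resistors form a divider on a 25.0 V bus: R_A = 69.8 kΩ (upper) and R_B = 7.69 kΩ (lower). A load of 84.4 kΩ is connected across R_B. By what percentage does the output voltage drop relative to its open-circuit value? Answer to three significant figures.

7.58 %

The divider's output (Thévenin) resistance is R_A‖R_B = 6.927 kΩ.
Fractional drop under load = R_th/(R_th + R_L) = 6.927 / (6.927 + 84.4) = 0.07585.
So the output falls by 7.58 %.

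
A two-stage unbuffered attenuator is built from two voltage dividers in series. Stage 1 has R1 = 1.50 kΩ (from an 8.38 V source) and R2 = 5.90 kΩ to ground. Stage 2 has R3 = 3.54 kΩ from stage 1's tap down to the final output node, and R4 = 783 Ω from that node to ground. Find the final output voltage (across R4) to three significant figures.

V_out ≈ 0.948 V

Stage 2 presents R3+R4 = 4323 Ω as a load on stage 1's tap.
Stage 1's lower leg becomes R2‖(R3+R4) = 2495 Ω, so V_mid = 8.38 × 2495/3995 = 5.234 V.
Stage 2 is itself unloaded: V_out = V_mid × R4/(R3+R4) = 5.234 × 783/4323 = 0.948 V.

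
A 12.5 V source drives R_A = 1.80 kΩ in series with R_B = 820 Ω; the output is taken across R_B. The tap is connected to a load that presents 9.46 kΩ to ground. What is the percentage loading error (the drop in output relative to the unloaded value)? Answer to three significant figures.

5.62 %

The divider's output (Thévenin) resistance is R_A‖R_B = 563.4 Ω.
Fractional drop under load = R_th/(R_th + R_L) = 563.4 / (563.4 + 9460) = 0.05620.
So the output falls by 5.62 %.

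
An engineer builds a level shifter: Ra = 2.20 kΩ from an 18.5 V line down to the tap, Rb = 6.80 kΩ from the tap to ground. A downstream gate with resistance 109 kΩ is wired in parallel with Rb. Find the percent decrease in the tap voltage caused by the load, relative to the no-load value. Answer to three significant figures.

The divider's output (Thévenin) resistance is Ra‖Rb = 1.662 kΩ.
Fractional drop under load = R_th/(R_th + R_L) = 1.662 / (1.662 + 109) = 0.01502.
So the output falls by 1.50 %.

1.50 %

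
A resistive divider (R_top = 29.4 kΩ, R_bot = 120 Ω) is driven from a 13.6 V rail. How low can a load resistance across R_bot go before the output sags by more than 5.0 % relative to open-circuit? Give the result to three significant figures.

Output resistance R_th = R_top‖R_bot = (29400 × 120)/29520 = 119.5 Ω.
The fractional drop is R_th/(R_th + R_L); requiring this ≤ 0.0500 gives R_L ≥ R_th(1/0.0500 − 1) = 119.5 × 19.00 = 2.27 kΩ.

R_L(min) ≈ 2.27 kΩ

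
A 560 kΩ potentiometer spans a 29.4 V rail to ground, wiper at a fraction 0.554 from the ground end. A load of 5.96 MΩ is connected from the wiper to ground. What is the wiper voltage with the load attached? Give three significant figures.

The wiper splits the pot into (1−α)R = 249.8 kΩ above and αR = 310.2 kΩ below.
Lower section ‖ load = 294.9 kΩ.
V_wiper = 29.4 × 294.9/(249.8 + 294.9) = 15.9 V.

V ≈ 15.9 V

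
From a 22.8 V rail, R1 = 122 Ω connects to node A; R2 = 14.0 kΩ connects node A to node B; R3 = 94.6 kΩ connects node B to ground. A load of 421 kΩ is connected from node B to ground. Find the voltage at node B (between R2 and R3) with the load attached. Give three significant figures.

At node B, R3 is in parallel with the load: R3‖R_L = 77240 Ω.
Below node A the resistance is R2 + (R3‖R_L) = 91240 Ω, so V_A = 22.8 × 91240/91370 = 22.77 V.
Then V_B = V_A × (R3‖R_L)/(R2 + R3‖R_L) = 22.77 × 77240/91240 = 19.3 V.

V ≈ 19.3 V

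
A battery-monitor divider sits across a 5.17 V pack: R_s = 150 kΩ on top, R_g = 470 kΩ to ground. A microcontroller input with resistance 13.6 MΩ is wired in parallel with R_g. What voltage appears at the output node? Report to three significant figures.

V_out ≈ 3.89 V

The load sits in parallel with R_g: R_g‖R_L = (470 × 13600) / (470 + 13600) = 454.3 kΩ.
V_out = 5.17 × 454.3 / (150 + 454.3) = 5.17 × 454.3/604.3 = 3.89 V.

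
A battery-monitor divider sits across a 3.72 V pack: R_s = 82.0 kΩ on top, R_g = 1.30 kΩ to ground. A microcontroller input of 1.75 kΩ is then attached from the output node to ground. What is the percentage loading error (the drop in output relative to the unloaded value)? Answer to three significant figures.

The divider's output (Thévenin) resistance is R_s‖R_g = 1.280 kΩ.
Fractional drop under load = R_th/(R_th + R_L) = 1.280 / (1.280 + 1.75) = 0.4224.
So the output falls by 42.2 %.

42.2 %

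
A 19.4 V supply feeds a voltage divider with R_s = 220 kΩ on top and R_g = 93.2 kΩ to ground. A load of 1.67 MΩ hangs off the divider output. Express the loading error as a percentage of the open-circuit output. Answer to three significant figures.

3.77 %

The divider's output (Thévenin) resistance is R_s‖R_g = 65.47 kΩ.
Fractional drop under load = R_th/(R_th + R_L) = 65.47 / (65.47 + 1670) = 0.03772.
So the output falls by 3.77 %.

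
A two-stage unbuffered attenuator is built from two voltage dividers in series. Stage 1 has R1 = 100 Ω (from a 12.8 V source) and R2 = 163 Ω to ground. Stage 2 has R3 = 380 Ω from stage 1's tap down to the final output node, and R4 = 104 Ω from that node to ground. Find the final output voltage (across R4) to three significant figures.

V_out ≈ 1.51 V

Stage 2 presents R3+R4 = 484.0 Ω as a load on stage 1's tap.
Stage 1's lower leg becomes R2‖(R3+R4) = 121.9 Ω, so V_mid = 12.8 × 121.9/221.9 = 7.033 V.
Stage 2 is itself unloaded: V_out = V_mid × R4/(R3+R4) = 7.033 × 104/484.0 = 1.51 V.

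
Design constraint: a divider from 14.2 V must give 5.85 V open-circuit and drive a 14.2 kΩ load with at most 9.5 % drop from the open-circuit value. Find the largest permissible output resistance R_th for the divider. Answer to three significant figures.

Loading drop = R_th/(R_th + R_L) ≤ 0.0950, so R_th ≤ R_L · ε/(1−ε) = 14.2 kΩ × 0.0950/0.9050 = 1.49 kΩ.
(Any R1, R2 with R2/(R1+R2) = 0.412 and R1‖R2 ≤ 1.49 kΩ will meet the spec.)

R_th ≤ 1.49 kΩ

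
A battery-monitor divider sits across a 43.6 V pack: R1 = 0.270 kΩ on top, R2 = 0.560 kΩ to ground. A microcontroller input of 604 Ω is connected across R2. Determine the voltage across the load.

The load sits in parallel with R2: R2‖R_L = (560 × 604) / (560 + 604) = 290.6 Ω.
V_out = 43.6 × 290.6 / (270 + 290.6) = 43.6 × 290.6/560.6 = 22.6 V.

V_out ≈ 22.6 V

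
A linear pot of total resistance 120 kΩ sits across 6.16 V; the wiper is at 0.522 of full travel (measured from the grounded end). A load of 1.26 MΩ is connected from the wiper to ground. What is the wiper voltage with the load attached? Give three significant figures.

The wiper splits the pot into (1−α)R = 57.36 kΩ above and αR = 62.64 kΩ below.
Lower section ‖ load = 59.67 kΩ.
V_wiper = 6.16 × 59.67/(57.36 + 59.67) = 3.14 V.

V ≈ 3.14 V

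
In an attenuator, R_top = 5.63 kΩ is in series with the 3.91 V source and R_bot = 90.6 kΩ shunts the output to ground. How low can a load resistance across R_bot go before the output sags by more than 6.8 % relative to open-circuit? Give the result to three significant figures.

R_L(min) ≈ 72.6 kΩ

Output resistance R_th = R_top‖R_bot = (5.63 × 90.6)/96.23 = 5.301 kΩ.
The fractional drop is R_th/(R_th + R_L); requiring this ≤ 0.0680 gives R_L ≥ R_th(1/0.0680 − 1) = 5.301 × 13.71 = 72.6 kΩ.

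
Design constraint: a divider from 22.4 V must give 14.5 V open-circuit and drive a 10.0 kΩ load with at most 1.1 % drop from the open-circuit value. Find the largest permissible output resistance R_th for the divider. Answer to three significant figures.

Loading drop = R_th/(R_th + R_L) ≤ 0.0110, so R_th ≤ R_L · ε/(1−ε) = 10.0 kΩ × 0.0110/0.9890 = 111 Ω.
(Any R1, R2 with R2/(R1+R2) = 0.647 and R1‖R2 ≤ 111 Ω will meet the spec.)

R_th ≤ 111 Ω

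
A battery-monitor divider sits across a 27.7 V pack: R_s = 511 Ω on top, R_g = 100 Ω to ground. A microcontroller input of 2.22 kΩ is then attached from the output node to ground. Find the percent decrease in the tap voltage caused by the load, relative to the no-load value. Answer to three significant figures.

3.63 %

The divider's output (Thévenin) resistance is R_s‖R_g = 83.63 Ω.
Fractional drop under load = R_th/(R_th + R_L) = 83.63 / (83.63 + 2220) = 0.03630.
So the output falls by 3.63 %.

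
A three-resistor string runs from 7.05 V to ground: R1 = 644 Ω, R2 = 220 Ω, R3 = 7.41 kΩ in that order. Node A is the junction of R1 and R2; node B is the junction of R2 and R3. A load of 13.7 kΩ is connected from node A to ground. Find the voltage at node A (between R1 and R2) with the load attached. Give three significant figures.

Below node A the series string R2+R3 = 7630 Ω sits in parallel with the 13700 Ω load: 4901 Ω.
V_A = 7.05 × 4901/(644 + 4901) = 6.23 V.

V ≈ 6.23 V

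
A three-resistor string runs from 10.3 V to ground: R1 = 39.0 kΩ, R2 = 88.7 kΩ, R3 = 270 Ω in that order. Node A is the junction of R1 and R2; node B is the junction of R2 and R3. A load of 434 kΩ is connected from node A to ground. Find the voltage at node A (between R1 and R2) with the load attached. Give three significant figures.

V ≈ 6.74 V

Below node A the series string R2+R3 = 88970 Ω sits in parallel with the 434000 Ω load: 73830 Ω.
V_A = 10.3 × 73830/(39000 + 73830) = 6.74 V.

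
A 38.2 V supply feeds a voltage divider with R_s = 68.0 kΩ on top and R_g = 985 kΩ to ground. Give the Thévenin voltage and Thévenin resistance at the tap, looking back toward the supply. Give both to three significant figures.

V_th = 35.7 V, R_th = 63.6 kΩ

V_th is the open-circuit tap voltage: 38.2 × 985/(68.0 + 985) = 35.7 V.
With the supply zeroed, R_s and R_g appear in parallel from the tap: R_th = R_s‖R_g = (68.0 × 985)/1053 = 63.6 kΩ.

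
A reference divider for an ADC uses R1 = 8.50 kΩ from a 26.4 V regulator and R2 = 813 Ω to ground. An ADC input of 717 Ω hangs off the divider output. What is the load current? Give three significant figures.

R2‖R_L = 381.0 Ω; V_out = 26.4 × 381.0/8881 = 1.133 V.
I_L = V_out / R_L = 1.133 / 717 Ω = 1.58 mA.

I_L ≈ 1.58 mA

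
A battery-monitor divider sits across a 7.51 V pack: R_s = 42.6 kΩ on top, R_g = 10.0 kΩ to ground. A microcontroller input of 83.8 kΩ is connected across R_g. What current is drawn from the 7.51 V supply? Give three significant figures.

I ≈ 0.146 mA

R_g‖R_L = 8.934 kΩ, so the source sees R_s + R_g‖R_L = 51.53 kΩ.
I = 7.51 V / 51.53 kΩ = 0.146 mA.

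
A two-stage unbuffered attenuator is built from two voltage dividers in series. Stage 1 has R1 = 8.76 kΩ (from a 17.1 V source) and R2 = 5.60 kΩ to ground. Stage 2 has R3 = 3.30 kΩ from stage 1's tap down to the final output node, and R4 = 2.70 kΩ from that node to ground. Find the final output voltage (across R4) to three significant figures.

Stage 2 presents R3+R4 = 6.000 kΩ as a load on stage 1's tap.
Stage 1's lower leg becomes R2‖(R3+R4) = 2.897 kΩ, so V_mid = 17.1 × 2.897/11.66 = 4.249 V.
Stage 2 is itself unloaded: V_out = V_mid × R4/(R3+R4) = 4.249 × 2.70/6.000 = 1.91 V.

V_out ≈ 1.91 V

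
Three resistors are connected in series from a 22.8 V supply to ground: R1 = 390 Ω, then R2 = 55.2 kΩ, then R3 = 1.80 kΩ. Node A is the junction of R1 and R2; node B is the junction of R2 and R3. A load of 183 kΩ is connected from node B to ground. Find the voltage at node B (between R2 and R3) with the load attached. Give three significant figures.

V ≈ 0.708 V

At node B, R3 is in parallel with the load: R3‖R_L = 1782 Ω.
Below node A the resistance is R2 + (R3‖R_L) = 56980 Ω, so V_A = 22.8 × 56980/57370 = 22.65 V.
Then V_B = V_A × (R3‖R_L)/(R2 + R3‖R_L) = 22.65 × 1782/56980 = 0.708 V.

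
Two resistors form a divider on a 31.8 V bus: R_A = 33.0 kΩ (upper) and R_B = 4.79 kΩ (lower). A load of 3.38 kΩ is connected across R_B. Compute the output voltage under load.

The load sits in parallel with R_B: R_B‖R_L = (4.79 × 3.38) / (4.79 + 3.38) = 1.982 kΩ.
V_out = 31.8 × 1.982 / (33.0 + 1.982) = 31.8 × 1.982/34.98 = 1.80 V.
(Unloaded it would have been 4.03 V.)

V_out ≈ 1.80 V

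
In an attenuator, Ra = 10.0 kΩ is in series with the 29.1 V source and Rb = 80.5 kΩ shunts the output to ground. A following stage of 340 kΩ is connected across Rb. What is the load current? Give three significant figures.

Rb‖R_L = 65.09 kΩ; V_out = 29.1 × 65.09/75.09 = 25.22 V.
I_L = V_out / R_L = 25.22 / 340 kΩ = 0.0742 mA.

I_L ≈ 0.0742 mA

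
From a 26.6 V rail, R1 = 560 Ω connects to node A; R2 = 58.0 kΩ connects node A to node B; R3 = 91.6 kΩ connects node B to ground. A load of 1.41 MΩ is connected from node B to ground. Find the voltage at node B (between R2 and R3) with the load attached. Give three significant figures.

At node B, R3 is in parallel with the load: R3‖R_L = 86010 Ω.
Below node A the resistance is R2 + (R3‖R_L) = 144000 Ω, so V_A = 26.6 × 144000/144600 = 26.50 V.
Then V_B = V_A × (R3‖R_L)/(R2 + R3‖R_L) = 26.50 × 86010/144000 = 15.8 V.

V ≈ 15.8 V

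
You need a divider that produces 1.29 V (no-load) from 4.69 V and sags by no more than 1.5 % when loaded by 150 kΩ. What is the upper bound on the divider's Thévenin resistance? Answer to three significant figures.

R_th ≤ 2.28 kΩ

Loading drop = R_th/(R_th + R_L) ≤ 0.0150, so R_th ≤ R_L · ε/(1−ε) = 150 kΩ × 0.0150/0.9850 = 2.28 kΩ.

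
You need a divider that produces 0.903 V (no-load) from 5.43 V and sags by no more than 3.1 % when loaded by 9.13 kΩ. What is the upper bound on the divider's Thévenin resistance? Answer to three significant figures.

R_th ≤ 292 Ω

Loading drop = R_th/(R_th + R_L) ≤ 0.0310, so R_th ≤ R_L · ε/(1−ε) = 9.13 kΩ × 0.0310/0.9690 = 292 Ω.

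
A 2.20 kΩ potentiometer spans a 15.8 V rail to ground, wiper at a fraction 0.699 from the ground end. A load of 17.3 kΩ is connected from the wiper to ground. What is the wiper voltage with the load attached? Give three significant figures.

The wiper splits the pot into (1−α)R = 662.2 Ω above and αR = 1538 Ω below.
Lower section ‖ load = 1412 Ω.
V_wiper = 15.8 × 1412/(662.2 + 1412) = 10.8 V.

V ≈ 10.8 V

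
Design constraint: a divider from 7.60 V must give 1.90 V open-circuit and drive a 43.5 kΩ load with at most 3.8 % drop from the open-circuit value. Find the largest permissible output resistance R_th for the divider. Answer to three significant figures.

Loading drop = R_th/(R_th + R_L) ≤ 0.0380, so R_th ≤ R_L · ε/(1−ε) = 43.5 kΩ × 0.0380/0.9620 = 1.72 kΩ.

R_th ≤ 1.72 kΩ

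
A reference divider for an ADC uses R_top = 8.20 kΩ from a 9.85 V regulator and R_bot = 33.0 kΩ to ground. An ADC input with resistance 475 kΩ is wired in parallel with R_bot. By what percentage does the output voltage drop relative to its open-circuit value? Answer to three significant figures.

1.36 %

The divider's output (Thévenin) resistance is R_top‖R_bot = 6.568 kΩ.
Fractional drop under load = R_th/(R_th + R_L) = 6.568 / (6.568 + 475) = 0.01364.
So the output falls by 1.36 %.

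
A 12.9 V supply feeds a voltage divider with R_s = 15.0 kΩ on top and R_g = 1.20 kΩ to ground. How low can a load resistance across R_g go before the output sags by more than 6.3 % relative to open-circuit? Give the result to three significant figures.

Output resistance R_th = R_s‖R_g = (15.0 × 1.20)/16.20 = 1.111 kΩ.
The fractional drop is R_th/(R_th + R_L); requiring this ≤ 0.0630 gives R_L ≥ R_th(1/0.0630 − 1) = 1.111 × 14.87 = 16.5 kΩ.

R_L(min) ≈ 16.5 kΩ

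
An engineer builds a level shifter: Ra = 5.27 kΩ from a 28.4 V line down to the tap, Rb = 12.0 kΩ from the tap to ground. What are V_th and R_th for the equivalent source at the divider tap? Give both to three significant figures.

V_th = 19.7 V, R_th = 3.66 kΩ

V_th is the open-circuit tap voltage: 28.4 × 12.0/(5.27 + 12.0) = 19.7 V.
With the supply zeroed, Ra and Rb appear in parallel from the tap: R_th = Ra‖Rb = (5.27 × 12.0)/17.27 = 3.66 kΩ.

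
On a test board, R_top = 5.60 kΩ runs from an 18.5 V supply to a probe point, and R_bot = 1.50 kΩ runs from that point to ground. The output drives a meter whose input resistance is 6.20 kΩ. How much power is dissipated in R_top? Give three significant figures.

P ≈ 41.4 mW

Total resistance from the source is R_top + (R_bot‖R_L) = 6.808 kΩ, so I = 18.5/6.808 kΩ = 2.717 mA.
P = I²·R_top = (2.717 mA)² × 5.60 kΩ = 41.4 mW.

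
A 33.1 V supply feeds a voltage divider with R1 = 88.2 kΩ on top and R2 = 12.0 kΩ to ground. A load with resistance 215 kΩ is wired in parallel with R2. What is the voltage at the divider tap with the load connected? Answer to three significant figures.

V_out ≈ 3.78 V

The load sits in parallel with R2: R2‖R_L = (12.0 × 215) / (12.0 + 215) = 11.37 kΩ.
V_out = 33.1 × 11.37 / (88.2 + 11.37) = 33.1 × 11.37/99.57 = 3.78 V.
(Unloaded it would have been 3.96 V.)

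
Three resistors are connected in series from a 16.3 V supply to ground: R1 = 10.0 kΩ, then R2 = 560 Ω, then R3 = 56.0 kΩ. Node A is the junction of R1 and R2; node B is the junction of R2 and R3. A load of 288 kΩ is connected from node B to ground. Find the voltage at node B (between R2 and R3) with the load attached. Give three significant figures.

At node B, R3 is in parallel with the load: R3‖R_L = 46880 Ω.
Below node A the resistance is R2 + (R3‖R_L) = 47440 Ω, so V_A = 16.3 × 47440/57440 = 13.46 V.
Then V_B = V_A × (R3‖R_L)/(R2 + R3‖R_L) = 13.46 × 46880/47440 = 13.3 V.

V ≈ 13.3 V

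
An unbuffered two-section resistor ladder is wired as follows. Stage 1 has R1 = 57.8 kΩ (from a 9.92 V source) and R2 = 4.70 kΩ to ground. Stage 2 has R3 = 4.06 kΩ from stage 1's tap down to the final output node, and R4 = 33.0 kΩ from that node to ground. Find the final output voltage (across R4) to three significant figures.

Stage 2 presents R3+R4 = 37.06 kΩ as a load on stage 1's tap.
Stage 1's lower leg becomes R2‖(R3+R4) = 4.171 kΩ, so V_mid = 9.92 × 4.171/61.97 = 0.6677 V.
Stage 2 is itself unloaded: V_out = V_mid × R4/(R3+R4) = 0.6677 × 33.0/37.06 = 0.595 V.

V_out ≈ 0.595 V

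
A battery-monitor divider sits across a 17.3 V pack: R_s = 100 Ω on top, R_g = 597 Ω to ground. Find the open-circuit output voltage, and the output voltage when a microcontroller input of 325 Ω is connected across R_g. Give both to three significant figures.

Unloaded: 14.8 V; loaded: 11.7 V

Open-circuit: V = 17.3 × 597/(100 + 597) = 14.8 V.
With the load, R_g becomes R_g‖R_L = 210.4 Ω, so V = 17.3 × 210.4/310.4 = 11.7 V.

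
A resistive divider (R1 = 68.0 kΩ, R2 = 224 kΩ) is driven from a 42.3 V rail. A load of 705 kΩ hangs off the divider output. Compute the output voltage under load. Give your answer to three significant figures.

V_out ≈ 30.2 V

The load sits in parallel with R2: R2‖R_L = (224 × 705) / (224 + 705) = 170.0 kΩ.
V_out = 42.3 × 170.0 / (68.0 + 170.0) = 42.3 × 170.0/238.0 = 30.2 V.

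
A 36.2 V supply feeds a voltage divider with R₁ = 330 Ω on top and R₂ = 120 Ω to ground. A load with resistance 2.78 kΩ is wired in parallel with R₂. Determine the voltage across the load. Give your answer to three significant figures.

The load sits in parallel with R₂: R₂‖R_L = (120 × 2780) / (120 + 2780) = 115.0 Ω.
V_out = 36.2 × 115.0 / (330 + 115.0) = 36.2 × 115.0/445.0 = 9.36 V.
(Unloaded it would have been 9.65 V.)

V_out ≈ 9.36 V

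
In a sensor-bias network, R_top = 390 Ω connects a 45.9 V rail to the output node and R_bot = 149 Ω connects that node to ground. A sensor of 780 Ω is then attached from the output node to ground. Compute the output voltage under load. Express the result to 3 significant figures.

V_out ≈ 11.1 V

The load sits in parallel with R_bot: R_bot‖R_L = (149 × 780) / (149 + 780) = 125.1 Ω.
V_out = 45.9 × 125.1 / (390 + 125.1) = 45.9 × 125.1/515.1 = 11.1 V.
(Unloaded it would have been 12.7 V.)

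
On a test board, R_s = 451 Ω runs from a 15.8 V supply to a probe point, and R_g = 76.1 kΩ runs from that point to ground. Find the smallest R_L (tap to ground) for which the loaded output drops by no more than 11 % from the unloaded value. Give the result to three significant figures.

R_L(min) ≈ 3.63 kΩ

Output resistance R_th = R_s‖R_g = (451 × 76100)/76550 = 448.3 Ω.
The fractional drop is R_th/(R_th + R_L); requiring this ≤ 0.110 gives R_L ≥ R_th(1/0.110 − 1) = 448.3 × 8.091 = 3.63 kΩ.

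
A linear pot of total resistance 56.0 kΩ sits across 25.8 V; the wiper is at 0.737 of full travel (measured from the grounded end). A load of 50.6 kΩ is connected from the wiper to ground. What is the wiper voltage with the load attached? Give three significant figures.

The wiper splits the pot into (1−α)R = 14.73 kΩ above and αR = 41.27 kΩ below.
Lower section ‖ load = 22.73 kΩ.
V_wiper = 25.8 × 22.73/(14.73 + 22.73) = 15.7 V.

V ≈ 15.7 V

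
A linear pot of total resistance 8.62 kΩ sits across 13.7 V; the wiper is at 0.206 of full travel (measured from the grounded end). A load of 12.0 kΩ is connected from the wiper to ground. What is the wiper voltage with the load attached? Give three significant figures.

The wiper splits the pot into (1−α)R = 6.844 kΩ above and αR = 1.776 kΩ below.
Lower section ‖ load = 1.547 kΩ.
V_wiper = 13.7 × 1.547/(6.844 + 1.547) = 2.53 V.

V ≈ 2.53 V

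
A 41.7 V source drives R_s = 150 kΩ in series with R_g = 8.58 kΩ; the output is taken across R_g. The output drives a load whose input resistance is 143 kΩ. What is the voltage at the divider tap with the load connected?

The load sits in parallel with R_g: R_g‖R_L = (8.58 × 143) / (8.58 + 143) = 8.094 kΩ.
V_out = 41.7 × 8.094 / (150 + 8.094) = 41.7 × 8.094/158.1 = 2.14 V.

V_out ≈ 2.14 V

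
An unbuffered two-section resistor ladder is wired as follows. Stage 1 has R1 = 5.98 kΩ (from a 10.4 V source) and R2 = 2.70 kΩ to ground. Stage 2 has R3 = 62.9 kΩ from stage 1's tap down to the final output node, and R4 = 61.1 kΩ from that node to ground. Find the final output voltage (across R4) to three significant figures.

V_out ≈ 1.57 V

Stage 2 presents R3+R4 = 124.0 kΩ as a load on stage 1's tap.
Stage 1's lower leg becomes R2‖(R3+R4) = 2.642 kΩ, so V_mid = 10.4 × 2.642/8.622 = 3.187 V.
Stage 2 is itself unloaded: V_out = V_mid × R4/(R3+R4) = 3.187 × 61.1/124.0 = 1.57 V.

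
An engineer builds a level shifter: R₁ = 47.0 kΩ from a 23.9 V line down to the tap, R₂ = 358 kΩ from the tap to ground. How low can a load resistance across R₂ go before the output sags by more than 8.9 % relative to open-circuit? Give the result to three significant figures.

R_L(min) ≈ 425 kΩ

Output resistance R_th = R₁‖R₂ = (47.0 × 358)/405.0 = 41.55 kΩ.
The fractional drop is R_th/(R_th + R_L); requiring this ≤ 0.0890 gives R_L ≥ R_th(1/0.0890 − 1) = 41.55 × 10.24 = 425 kΩ.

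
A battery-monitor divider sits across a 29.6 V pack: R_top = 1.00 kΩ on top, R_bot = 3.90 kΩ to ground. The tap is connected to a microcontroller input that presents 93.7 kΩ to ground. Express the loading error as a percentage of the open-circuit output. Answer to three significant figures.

The divider's output (Thévenin) resistance is R_top‖R_bot = 0.7959 kΩ.
Fractional drop under load = R_th/(R_th + R_L) = 0.7959 / (0.7959 + 93.7) = 0.008423.
So the output falls by 0.842 %.

0.842 %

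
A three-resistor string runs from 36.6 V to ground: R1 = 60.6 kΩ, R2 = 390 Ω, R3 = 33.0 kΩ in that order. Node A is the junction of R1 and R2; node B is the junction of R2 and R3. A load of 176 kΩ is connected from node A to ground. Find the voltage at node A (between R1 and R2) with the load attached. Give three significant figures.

Below node A the series string R2+R3 = 33390 Ω sits in parallel with the 176000 Ω load: 28070 Ω.
V_A = 36.6 × 28070/(60600 + 28070) = 11.6 V.

V ≈ 11.6 V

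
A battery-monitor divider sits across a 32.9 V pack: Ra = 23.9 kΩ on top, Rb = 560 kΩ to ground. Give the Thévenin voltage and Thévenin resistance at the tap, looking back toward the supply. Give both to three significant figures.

V_th = 31.6 V, R_th = 22.9 kΩ

V_th is the open-circuit tap voltage: 32.9 × 560/(23.9 + 560) = 31.6 V.
With the supply zeroed, Ra and Rb appear in parallel from the tap: R_th = Ra‖Rb = (23.9 × 560)/583.9 = 22.9 kΩ.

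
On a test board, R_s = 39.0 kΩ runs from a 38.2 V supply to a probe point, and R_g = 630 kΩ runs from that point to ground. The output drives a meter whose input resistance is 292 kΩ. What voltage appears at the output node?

The load sits in parallel with R_g: R_g‖R_L = (630 × 292) / (630 + 292) = 199.5 kΩ.
V_out = 38.2 × 199.5 / (39.0 + 199.5) = 38.2 × 199.5/238.5 = 32.0 V.
(Unloaded it would have been 36.0 V.)

V_out ≈ 32.0 V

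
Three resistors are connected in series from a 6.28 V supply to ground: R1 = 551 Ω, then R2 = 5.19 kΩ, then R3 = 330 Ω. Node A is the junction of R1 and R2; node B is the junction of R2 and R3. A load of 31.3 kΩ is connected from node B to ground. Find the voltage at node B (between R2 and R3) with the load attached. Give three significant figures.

At node B, R3 is in parallel with the load: R3‖R_L = 326.6 Ω.
Below node A the resistance is R2 + (R3‖R_L) = 5517 Ω, so V_A = 6.28 × 5517/6068 = 5.710 V.
Then V_B = V_A × (R3‖R_L)/(R2 + R3‖R_L) = 5.710 × 326.6/5517 = 0.338 V.

V ≈ 0.338 V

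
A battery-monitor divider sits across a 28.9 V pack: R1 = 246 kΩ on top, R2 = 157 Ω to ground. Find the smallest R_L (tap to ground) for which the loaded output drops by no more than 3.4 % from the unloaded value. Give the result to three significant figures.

Output resistance R_th = R1‖R2 = (246000 × 157)/246200 = 156.9 Ω.
The fractional drop is R_th/(R_th + R_L); requiring this ≤ 0.0340 gives R_L ≥ R_th(1/0.0340 − 1) = 156.9 × 28.41 = 4.46 kΩ.

R_L(min) ≈ 4.46 kΩ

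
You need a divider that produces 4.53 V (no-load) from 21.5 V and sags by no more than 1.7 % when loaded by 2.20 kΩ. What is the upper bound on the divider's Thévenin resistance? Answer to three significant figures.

Loading drop = R_th/(R_th + R_L) ≤ 0.0170, so R_th ≤ R_L · ε/(1−ε) = 2.20 kΩ × 0.0170/0.9830 = 38.0 Ω.

R_th ≤ 38.0 Ω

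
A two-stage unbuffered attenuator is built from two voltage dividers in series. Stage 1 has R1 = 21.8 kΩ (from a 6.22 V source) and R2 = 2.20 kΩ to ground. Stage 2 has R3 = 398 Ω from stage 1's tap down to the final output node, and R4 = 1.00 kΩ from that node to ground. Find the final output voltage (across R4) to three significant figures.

Stage 2 presents R3+R4 = 1398 Ω as a load on stage 1's tap.
Stage 1's lower leg becomes R2‖(R3+R4) = 854.8 Ω, so V_mid = 6.22 × 854.8/22650 = 0.2347 V.
Stage 2 is itself unloaded: V_out = V_mid × R4/(R3+R4) = 0.2347 × 1000/1398 = 0.168 V.

V_out ≈ 0.168 V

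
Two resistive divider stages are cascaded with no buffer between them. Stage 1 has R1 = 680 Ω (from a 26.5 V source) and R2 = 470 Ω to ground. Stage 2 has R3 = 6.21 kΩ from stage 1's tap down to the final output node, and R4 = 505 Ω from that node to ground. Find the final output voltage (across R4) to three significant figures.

V_out ≈ 0.782 V

Stage 2 presents R3+R4 = 6715 Ω as a load on stage 1's tap.
Stage 1's lower leg becomes R2‖(R3+R4) = 439.3 Ω, so V_mid = 26.5 × 439.3/1119 = 10.40 V.
Stage 2 is itself unloaded: V_out = V_mid × R4/(R3+R4) = 10.40 × 505/6715 = 0.782 V.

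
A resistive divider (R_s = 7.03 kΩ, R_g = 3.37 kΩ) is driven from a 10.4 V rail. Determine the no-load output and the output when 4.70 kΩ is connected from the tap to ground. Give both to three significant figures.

Unloaded: 3.37 V; loaded: 2.27 V

Open-circuit: V = 10.4 × 3.37/(7.03 + 3.37) = 3.37 V.
With the load, R_g becomes R_g‖R_L = 1.963 kΩ, so V = 10.4 × 1.963/8.993 = 2.27 V.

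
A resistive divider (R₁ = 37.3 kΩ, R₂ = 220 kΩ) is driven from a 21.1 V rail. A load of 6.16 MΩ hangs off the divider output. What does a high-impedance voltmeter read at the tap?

The load sits in parallel with R₂: R₂‖R_L = (220 × 6160) / (220 + 6160) = 212.4 kΩ.
V_out = 21.1 × 212.4 / (37.3 + 212.4) = 21.1 × 212.4/249.7 = 17.9 V.
(Unloaded it would have been 18.0 V.)

V_out ≈ 17.9 V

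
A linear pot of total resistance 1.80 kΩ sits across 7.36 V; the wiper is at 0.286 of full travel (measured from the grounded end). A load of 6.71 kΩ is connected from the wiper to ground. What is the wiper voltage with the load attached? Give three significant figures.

The wiper splits the pot into (1−α)R = 1285 Ω above and αR = 514.8 Ω below.
Lower section ‖ load = 478.1 Ω.
V_wiper = 7.36 × 478.1/(1285 + 478.1) = 2.00 V.

V ≈ 2.00 V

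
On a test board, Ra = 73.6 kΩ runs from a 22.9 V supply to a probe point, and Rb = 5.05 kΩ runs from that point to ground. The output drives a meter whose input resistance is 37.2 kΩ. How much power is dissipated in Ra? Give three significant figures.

Total resistance from the source is Ra + (Rb‖R_L) = 78.05 kΩ, so I = 22.9/78.05 kΩ = 0.2934 mA.
P = I²·Ra = (0.2934 mA)² × 73.6 kΩ = 6.34 mW.

P ≈ 6.34 mW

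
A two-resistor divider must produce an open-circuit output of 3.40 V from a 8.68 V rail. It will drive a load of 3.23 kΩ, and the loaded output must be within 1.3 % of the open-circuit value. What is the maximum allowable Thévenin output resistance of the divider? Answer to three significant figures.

Loading drop = R_th/(R_th + R_L) ≤ 0.0130, so R_th ≤ R_L · ε/(1−ε) = 3.23 kΩ × 0.0130/0.9870 = 42.5 Ω.

R_th ≤ 42.5 Ω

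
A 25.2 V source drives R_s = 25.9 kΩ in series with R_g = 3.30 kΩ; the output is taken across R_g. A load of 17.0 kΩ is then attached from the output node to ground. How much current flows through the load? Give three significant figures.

I_L ≈ 0.143 mA

R_g‖R_L = 2.764 kΩ; V_out = 25.2 × 2.764/28.66 = 2.430 V.
I_L = V_out / R_L = 2.430 / 17.0 kΩ = 0.143 mA.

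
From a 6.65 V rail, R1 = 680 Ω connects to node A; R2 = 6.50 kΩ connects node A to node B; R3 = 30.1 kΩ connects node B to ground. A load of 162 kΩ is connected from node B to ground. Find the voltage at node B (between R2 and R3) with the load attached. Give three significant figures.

V ≈ 5.18 V

At node B, R3 is in parallel with the load: R3‖R_L = 25380 Ω.
Below node A the resistance is R2 + (R3‖R_L) = 31880 Ω, so V_A = 6.65 × 31880/32560 = 6.511 V.
Then V_B = V_A × (R3‖R_L)/(R2 + R3‖R_L) = 6.511 × 25380/31880 = 5.18 V.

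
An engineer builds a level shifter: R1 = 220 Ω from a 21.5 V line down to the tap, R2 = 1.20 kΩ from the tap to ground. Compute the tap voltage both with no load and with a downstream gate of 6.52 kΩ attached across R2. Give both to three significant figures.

Unloaded: 18.2 V; loaded: 17.7 V

Open-circuit: V = 21.5 × 1200/(220 + 1200) = 18.2 V.
With the load, R2 becomes R2‖R_L = 1013 Ω, so V = 21.5 × 1013/1233 = 17.7 V.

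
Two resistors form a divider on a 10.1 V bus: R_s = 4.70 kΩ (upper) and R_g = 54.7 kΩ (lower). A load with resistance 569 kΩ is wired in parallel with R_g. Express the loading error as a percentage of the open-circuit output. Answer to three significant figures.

0.755 %

The divider's output (Thévenin) resistance is R_s‖R_g = 4.328 kΩ.
Fractional drop under load = R_th/(R_th + R_L) = 4.328 / (4.328 + 569) = 0.007549.
So the output falls by 0.755 %.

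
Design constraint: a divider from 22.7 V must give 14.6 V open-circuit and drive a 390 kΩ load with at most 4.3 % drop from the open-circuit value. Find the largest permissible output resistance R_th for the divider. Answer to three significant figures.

Loading drop = R_th/(R_th + R_L) ≤ 0.0430, so R_th ≤ R_L · ε/(1−ε) = 390 kΩ × 0.0430/0.9570 = 17.5 kΩ.
(Any R1, R2 with R2/(R1+R2) = 0.643 and R1‖R2 ≤ 17.5 kΩ will meet the spec.)

R_th ≤ 17.5 kΩ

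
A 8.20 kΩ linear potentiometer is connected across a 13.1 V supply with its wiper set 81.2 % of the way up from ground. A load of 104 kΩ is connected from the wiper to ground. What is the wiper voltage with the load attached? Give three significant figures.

V ≈ 10.5 V

The wiper splits the pot into (1−α)R = 1.542 kΩ above and αR = 6.658 kΩ below.
Lower section ‖ load = 6.258 kΩ.
V_wiper = 13.1 × 6.258/(1.542 + 6.258) = 10.5 V.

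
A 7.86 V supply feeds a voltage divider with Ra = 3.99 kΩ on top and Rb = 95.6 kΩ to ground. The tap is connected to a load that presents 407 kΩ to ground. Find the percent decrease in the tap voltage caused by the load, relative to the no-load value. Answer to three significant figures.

0.932 %

The divider's output (Thévenin) resistance is Ra‖Rb = 3.830 kΩ.
Fractional drop under load = R_th/(R_th + R_L) = 3.830 / (3.830 + 407) = 0.009323.
So the output falls by 0.932 %.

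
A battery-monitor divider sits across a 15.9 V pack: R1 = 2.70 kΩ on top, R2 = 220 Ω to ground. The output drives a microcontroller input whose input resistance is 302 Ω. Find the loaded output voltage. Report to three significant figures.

V_out ≈ 0.716 V

The load sits in parallel with R2: R2‖R_L = (220 × 302) / (220 + 302) = 127.3 Ω.
V_out = 15.9 × 127.3 / (2700 + 127.3) = 15.9 × 127.3/2827 = 0.716 V.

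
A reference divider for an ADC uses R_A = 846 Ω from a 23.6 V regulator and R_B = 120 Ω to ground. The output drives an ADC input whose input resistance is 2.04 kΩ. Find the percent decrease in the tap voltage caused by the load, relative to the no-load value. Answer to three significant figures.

The divider's output (Thévenin) resistance is R_A‖R_B = 105.1 Ω.
Fractional drop under load = R_th/(R_th + R_L) = 105.1 / (105.1 + 2040) = 0.04899.
So the output falls by 4.90 %.

4.90 %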